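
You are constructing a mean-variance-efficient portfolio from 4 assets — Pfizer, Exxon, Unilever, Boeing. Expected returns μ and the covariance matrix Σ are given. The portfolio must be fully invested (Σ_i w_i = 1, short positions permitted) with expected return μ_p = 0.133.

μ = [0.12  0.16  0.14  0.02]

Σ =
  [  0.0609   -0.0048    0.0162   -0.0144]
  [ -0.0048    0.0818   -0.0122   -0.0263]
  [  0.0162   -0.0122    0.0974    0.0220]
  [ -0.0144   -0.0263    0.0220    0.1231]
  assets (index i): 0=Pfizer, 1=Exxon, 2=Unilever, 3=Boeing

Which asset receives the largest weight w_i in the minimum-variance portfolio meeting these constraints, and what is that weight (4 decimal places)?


p=Σ⁻¹μ = [1.9980  2.4868  1.2578  0.7027]
q=Σ⁻¹𝟙 = [19.3026  18.5568  6.3987  13.2025]
a=μᵀp=0.827790  b=𝟙ᵀp=6.445266  c=𝟙ᵀq=57.460598  D=ac−b²=6.023839
λ₁=(c·0.133−b)/D = (57.460598·0.133−6.445266)/6.023839 = 0.198709
λ₂=(a−b·0.133)/D = (0.827790−6.445266·0.133)/6.023839 = -0.004886
w* = 0.198709·p + -0.004886·q:
  w_0 = 0.198709·1.9980 + -0.004886·19.3026 = 0.3027  (Pfizer)
  w_1 = 0.198709·2.4868 + -0.004886·18.5568 = 0.4035  (Exxon)
  w_2 = 0.198709·1.2578 + -0.004886·6.3987 = 0.2187  (Unilever)
  w_3 = 0.198709·0.7027 + -0.004886·13.2025 = 0.0751  (Boeing)
Σw_i=1.0000  μᵀw=0.1330
σ²=wᵀΣw=λ₁·μ_p+λ₂ = 0.198709·0.133 + -0.004886 = 0.021543 ≈ 0.0215

Exxon (0.4035)


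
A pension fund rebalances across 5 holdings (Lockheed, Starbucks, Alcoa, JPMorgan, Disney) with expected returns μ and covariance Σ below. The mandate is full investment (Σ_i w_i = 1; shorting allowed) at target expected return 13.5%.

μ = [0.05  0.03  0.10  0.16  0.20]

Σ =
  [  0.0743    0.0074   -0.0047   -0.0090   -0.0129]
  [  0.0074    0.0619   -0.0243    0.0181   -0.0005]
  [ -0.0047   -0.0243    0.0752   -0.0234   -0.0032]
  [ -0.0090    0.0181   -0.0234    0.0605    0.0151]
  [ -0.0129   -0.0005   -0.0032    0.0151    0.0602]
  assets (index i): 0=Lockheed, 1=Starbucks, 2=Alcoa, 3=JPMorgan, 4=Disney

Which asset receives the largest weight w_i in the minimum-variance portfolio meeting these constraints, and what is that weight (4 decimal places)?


p=Σ⁻¹μ = [1.6935  0.4676  2.6563  3.0169  3.0735]
q=Σ⁻¹𝟙 = [18.7194  19.0373  27.5701  19.9801  17.2346]
a=μᵀp=1.461741  b=𝟙ᵀp=10.907842  c=𝟙ᵀq=102.541528  D=ac−b²=30.908175
λ₁=(c·0.135−b)/D = (102.541528·0.135−10.907842)/30.908175 = 0.094967
λ₂=(a−b·0.135)/D = (1.461741−10.907842·0.135)/30.908175 = -0.000350
w* = 0.094967·p + -0.000350·q:
  w_0 = 0.094967·1.6935 + -0.000350·18.7194 = 0.1543  (Lockheed)
  w_1 = 0.094967·0.4676 + -0.000350·19.0373 = 0.0377  (Starbucks)
  w_2 = 0.094967·2.6563 + -0.000350·27.5701 = 0.2426  (Alcoa)
  w_3 = 0.094967·3.0169 + -0.000350·19.9801 = 0.2795  (JPMorgan)
  w_4 = 0.094967·3.0735 + -0.000350·17.2346 = 0.2858  (Disney)
Σw_i=1.0000  μᵀw=0.1350
σ²=wᵀΣw=λ₁·μ_p+λ₂ = 0.094967·0.135 + -0.000350 = 0.012471 ≈ 0.0125

Disney (0.2858)


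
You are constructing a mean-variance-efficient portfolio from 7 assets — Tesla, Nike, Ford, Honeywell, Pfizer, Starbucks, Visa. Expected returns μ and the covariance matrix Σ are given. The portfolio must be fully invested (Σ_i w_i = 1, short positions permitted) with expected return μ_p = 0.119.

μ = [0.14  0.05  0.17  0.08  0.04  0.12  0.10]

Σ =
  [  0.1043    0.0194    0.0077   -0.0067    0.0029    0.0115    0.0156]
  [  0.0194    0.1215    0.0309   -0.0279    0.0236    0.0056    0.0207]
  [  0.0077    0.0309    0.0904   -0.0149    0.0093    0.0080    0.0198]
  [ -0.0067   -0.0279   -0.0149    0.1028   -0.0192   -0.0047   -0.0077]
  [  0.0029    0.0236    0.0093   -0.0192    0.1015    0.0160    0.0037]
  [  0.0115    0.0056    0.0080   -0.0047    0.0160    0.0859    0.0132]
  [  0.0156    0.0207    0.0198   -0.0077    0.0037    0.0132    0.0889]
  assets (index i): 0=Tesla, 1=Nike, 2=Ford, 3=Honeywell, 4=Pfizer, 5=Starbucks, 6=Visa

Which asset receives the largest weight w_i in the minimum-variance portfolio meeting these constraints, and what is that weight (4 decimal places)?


Ford (0.2624)

p=Σ⁻¹μ = [1.1162  -0.1329  1.8019  1.2122  0.2773  1.0263  0.4997]
q=Σ⁻¹𝟙 = [6.8653  5.3188  8.0772  15.3555  9.1190  7.7184  6.8109]
a=μᵀp=0.737139  b=𝟙ᵀp=5.800690  c=𝟙ᵀq=59.265022  D=ac−b²=10.038557
λ₁=(c·0.119−b)/D = (59.265022·0.119−5.800690)/10.038557 = 0.124704
λ₂=(a−b·0.119)/D = (0.737139−5.800690·0.119)/10.038557 = 0.004668
w* = 0.124704·p + 0.004668·q:
  w_0 = 0.124704·1.1162 + 0.004668·6.8653 = 0.1712  (Tesla)
  w_1 = 0.124704·-0.1329 + 0.004668·5.3188 = 0.0083  (Nike)
  w_2 = 0.124704·1.8019 + 0.004668·8.0772 = 0.2624  (Ford)
  w_3 = 0.124704·1.2122 + 0.004668·15.3555 = 0.2228  (Honeywell)
  w_4 = 0.124704·0.2773 + 0.004668·9.1190 = 0.0771  (Pfizer)
  w_5 = 0.124704·1.0263 + 0.004668·7.7184 = 0.1640  (Starbucks)
  w_6 = 0.124704·0.4997 + 0.004668·6.8109 = 0.0941  (Visa)
Σw_i=1.0000  μᵀw=0.1190
σ²=wᵀΣw=λ₁·μ_p+λ₂ = 0.124704·0.119 + 0.004668 = 0.019507 ≈ 0.0195


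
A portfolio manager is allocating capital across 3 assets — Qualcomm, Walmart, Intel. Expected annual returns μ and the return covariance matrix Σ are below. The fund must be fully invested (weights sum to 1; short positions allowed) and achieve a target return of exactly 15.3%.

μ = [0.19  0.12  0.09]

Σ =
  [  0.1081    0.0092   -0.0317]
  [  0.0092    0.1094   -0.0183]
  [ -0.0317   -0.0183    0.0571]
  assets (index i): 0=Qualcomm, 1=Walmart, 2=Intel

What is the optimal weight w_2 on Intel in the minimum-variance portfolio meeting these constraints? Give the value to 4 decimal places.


x=Σ⁻¹μ = [2.6670  1.4623  3.5255]
y=Σ⁻¹𝟙 = [17.3209  12.9146  31.2681]
a=μᵀx=0.999507  b=𝟙ᵀx=7.654839  c=𝟙ᵀy=61.503511  D=ac−b²=2.876647
λ₁=(c·0.153−b)/D = (61.503511·0.153−7.654839)/2.876647 = 0.610154
λ₂=(a−b·0.153)/D = (0.999507−7.654839·0.153)/2.876647 = -0.059682
w* = 0.610154·x + -0.059682·y:
  w_0 = 0.610154·2.6670 + -0.059682·17.3209 = 0.5936  (Qualcomm)
  w_1 = 0.610154·1.4623 + -0.059682·12.9146 = 0.1215  (Walmart)
  w_2 = 0.610154·3.5255 + -0.059682·31.2681 = 0.2850  (Intel)
Σw_i=1.0000  μᵀw=0.1530
σ²=wᵀΣw=λ₁·μ_p+λ₂ = 0.610154·0.153 + -0.059682 = 0.033672 ≈ 0.0337

0.2850


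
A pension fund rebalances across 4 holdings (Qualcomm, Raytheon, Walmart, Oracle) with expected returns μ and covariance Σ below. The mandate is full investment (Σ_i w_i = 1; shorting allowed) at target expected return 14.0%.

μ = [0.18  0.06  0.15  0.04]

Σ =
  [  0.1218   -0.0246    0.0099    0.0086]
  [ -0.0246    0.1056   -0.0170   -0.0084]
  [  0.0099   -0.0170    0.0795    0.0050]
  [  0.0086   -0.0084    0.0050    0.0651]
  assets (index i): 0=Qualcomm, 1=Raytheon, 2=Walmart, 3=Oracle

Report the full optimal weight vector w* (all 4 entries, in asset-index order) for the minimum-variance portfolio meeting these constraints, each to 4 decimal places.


p=Σ⁻¹μ = [1.5476  1.2748  1.9399  0.4255]
q=Σ⁻¹𝟙 = [9.0600  14.9838  13.7083  15.0447]
a=μᵀp=0.663065  b=𝟙ᵀp=5.187854  c=𝟙ᵀq=52.796730  D=ac−b²=8.093850
λ₁=(c·0.140−b)/D = (52.796730·0.140−5.187854)/8.093850 = 0.272267
λ₂=(a−b·0.140)/D = (0.663065−5.187854·0.140)/8.093850 = -0.007813
w* = 0.272267·p + -0.007813·q:
  w_0 = 0.272267·1.5476 + -0.007813·9.0600 = 0.3506  (Qualcomm)
  w_1 = 0.272267·1.2748 + -0.007813·14.9838 = 0.2300  (Raytheon)
  w_2 = 0.272267·1.9399 + -0.007813·13.7083 = 0.4211  (Walmart)
  w_3 = 0.272267·0.4255 + -0.007813·15.0447 = -0.0017  (Oracle)
Σw_i=1.0000  μᵀw=0.1400
σ²=wᵀΣw=λ₁·μ_p+λ₂ = 0.272267·0.140 + -0.007813 = 0.030305 ≈ 0.0303

0.3506  0.2300  0.4211  -0.0017


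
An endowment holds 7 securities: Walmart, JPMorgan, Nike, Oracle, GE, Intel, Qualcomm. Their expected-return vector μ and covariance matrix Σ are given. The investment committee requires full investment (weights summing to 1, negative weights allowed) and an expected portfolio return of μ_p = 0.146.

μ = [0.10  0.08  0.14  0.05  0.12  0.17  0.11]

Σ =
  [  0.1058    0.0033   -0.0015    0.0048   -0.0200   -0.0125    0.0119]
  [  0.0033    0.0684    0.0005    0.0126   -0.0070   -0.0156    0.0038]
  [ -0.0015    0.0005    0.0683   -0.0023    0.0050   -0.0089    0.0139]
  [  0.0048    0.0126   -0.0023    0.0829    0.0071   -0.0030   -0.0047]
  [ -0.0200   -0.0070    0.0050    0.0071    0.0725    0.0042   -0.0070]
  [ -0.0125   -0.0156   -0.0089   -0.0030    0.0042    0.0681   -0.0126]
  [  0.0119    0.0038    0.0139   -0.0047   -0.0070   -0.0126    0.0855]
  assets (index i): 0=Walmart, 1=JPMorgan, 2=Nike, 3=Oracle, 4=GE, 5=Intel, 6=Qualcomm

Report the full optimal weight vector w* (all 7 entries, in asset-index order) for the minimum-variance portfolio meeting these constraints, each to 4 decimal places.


0.1143  0.1058  0.2396  -0.1146  0.1537  0.4120  0.0892

u=Σ⁻¹μ = [1.5609  1.9877  2.1326  0.3060  2.0197  3.6566  1.3553]
v=Σ⁻¹𝟙 = [13.4975  19.0063  14.6206  8.9210  17.1967  25.0124  12.1800]
a=μᵀu=1.642026  b=𝟙ᵀu=13.018699  c=𝟙ᵀv=110.434460  D=ac−b²=11.849699
λ₁=(c·0.146−b)/D = (110.434460·0.146−13.018699)/11.849699 = 0.262009
λ₂=(a−b·0.146)/D = (1.642026−13.018699·0.146)/11.849699 = -0.021832
w* = 0.262009·u + -0.021832·v:
  w_0 = 0.262009·1.5609 + -0.021832·13.4975 = 0.1143  (Walmart)
  w_1 = 0.262009·1.9877 + -0.021832·19.0063 = 0.1058  (JPMorgan)
  w_2 = 0.262009·2.1326 + -0.021832·14.6206 = 0.2396  (Nike)
  w_3 = 0.262009·0.3060 + -0.021832·8.9210 = -0.1146  (Oracle)
  w_4 = 0.262009·2.0197 + -0.021832·17.1967 = 0.1537  (GE)
  w_5 = 0.262009·3.6566 + -0.021832·25.0124 = 0.4120  (Intel)
  w_6 = 0.262009·1.3553 + -0.021832·12.1800 = 0.0892  (Qualcomm)
Σw_i=1.0000  μᵀw=0.1460
σ²=wᵀΣw=λ₁·μ_p+λ₂ = 0.262009·0.146 + -0.021832 = 0.016421 ≈ 0.0164


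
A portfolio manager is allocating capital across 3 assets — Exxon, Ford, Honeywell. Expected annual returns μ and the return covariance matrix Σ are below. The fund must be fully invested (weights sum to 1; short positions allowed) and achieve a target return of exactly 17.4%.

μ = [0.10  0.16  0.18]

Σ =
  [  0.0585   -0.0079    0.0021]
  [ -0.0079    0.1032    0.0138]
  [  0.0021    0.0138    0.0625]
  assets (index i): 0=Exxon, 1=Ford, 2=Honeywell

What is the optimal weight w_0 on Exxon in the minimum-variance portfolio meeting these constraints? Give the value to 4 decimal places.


0.0098

p=Σ⁻¹μ = [1.8014  1.3512  2.5211]
q=Σ⁻¹𝟙 = [17.8668  9.2721  13.3524]
a=μᵀp=0.850126  b=𝟙ᵀp=5.673656  c=𝟙ᵀq=40.491364  D=ac−b²=2.232389
λ₁=(c·0.174−b)/D = (40.491364·0.174−5.673656)/2.232389 = 0.614517
λ₂=(a−b·0.174)/D = (0.850126−5.673656·0.174)/2.232389 = -0.061410
w* = 0.614517·p + -0.061410·q:
  w_0 = 0.614517·1.8014 + -0.061410·17.8668 = 0.0098  (Exxon)
  w_1 = 0.614517·1.3512 + -0.061410·9.2721 = 0.2609  (Ford)
  w_2 = 0.614517·2.5211 + -0.061410·13.3524 = 0.7293  (Honeywell)
Σw_i=1.0000  μᵀw=0.1740
σ²=wᵀΣw=λ₁·μ_p+λ₂ = 0.614517·0.174 + -0.061410 = 0.045516 ≈ 0.0455


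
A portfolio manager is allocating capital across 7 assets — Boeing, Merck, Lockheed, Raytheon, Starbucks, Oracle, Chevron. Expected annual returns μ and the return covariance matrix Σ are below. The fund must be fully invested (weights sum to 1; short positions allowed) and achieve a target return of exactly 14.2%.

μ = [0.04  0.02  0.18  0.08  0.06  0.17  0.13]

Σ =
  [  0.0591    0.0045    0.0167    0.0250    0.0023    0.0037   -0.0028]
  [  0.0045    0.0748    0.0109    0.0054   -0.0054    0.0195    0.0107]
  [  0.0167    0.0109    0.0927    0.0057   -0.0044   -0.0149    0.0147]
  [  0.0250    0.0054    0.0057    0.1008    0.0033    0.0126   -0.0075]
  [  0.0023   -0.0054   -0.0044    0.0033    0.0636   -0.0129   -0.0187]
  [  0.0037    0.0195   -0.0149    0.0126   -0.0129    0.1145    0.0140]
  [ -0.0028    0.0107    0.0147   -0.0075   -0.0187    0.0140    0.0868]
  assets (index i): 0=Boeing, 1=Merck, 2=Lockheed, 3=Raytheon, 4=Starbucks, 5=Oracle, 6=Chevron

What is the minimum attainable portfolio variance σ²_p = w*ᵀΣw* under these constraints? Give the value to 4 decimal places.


0.0199

g=Σ⁻¹μ = [-0.2644  -0.6253  2.2011  0.5757  1.7906  1.8621  1.3287]
h=Σ⁻¹𝟙 = [11.0190  8.7428  7.6505  5.5539  21.8890  8.1017  13.3917]
a=μᵀg=1.015895  b=𝟙ᵀg=6.868550  c=𝟙ᵀh=76.348440  D=ac−b²=30.385025
λ₁=(c·0.142−b)/D = (76.348440·0.142−6.868550)/30.385025 = 0.130753
λ₂=(a−b·0.142)/D = (1.015895−6.868550·0.142)/30.385025 = 0.001335
w* = 0.130753·g + 0.001335·h:
  w_0 = 0.130753·-0.2644 + 0.001335·11.0190 = -0.0199  (Boeing)
  w_1 = 0.130753·-0.6253 + 0.001335·8.7428 = -0.0701  (Merck)
  w_2 = 0.130753·2.2011 + 0.001335·7.6505 = 0.2980  (Lockheed)
  w_3 = 0.130753·0.5757 + 0.001335·5.5539 = 0.0827  (Raytheon)
  w_4 = 0.130753·1.7906 + 0.001335·21.8890 = 0.2633  (Starbucks)
  w_5 = 0.130753·1.8621 + 0.001335·8.1017 = 0.2543  (Oracle)
  w_6 = 0.130753·1.3287 + 0.001335·13.3917 = 0.1916  (Chevron)
Σw_i=1.0000  μᵀw=0.1420
σ²=wᵀΣw=λ₁·μ_p+λ₂ = 0.130753·0.142 + 0.001335 = 0.019902 ≈ 0.0199


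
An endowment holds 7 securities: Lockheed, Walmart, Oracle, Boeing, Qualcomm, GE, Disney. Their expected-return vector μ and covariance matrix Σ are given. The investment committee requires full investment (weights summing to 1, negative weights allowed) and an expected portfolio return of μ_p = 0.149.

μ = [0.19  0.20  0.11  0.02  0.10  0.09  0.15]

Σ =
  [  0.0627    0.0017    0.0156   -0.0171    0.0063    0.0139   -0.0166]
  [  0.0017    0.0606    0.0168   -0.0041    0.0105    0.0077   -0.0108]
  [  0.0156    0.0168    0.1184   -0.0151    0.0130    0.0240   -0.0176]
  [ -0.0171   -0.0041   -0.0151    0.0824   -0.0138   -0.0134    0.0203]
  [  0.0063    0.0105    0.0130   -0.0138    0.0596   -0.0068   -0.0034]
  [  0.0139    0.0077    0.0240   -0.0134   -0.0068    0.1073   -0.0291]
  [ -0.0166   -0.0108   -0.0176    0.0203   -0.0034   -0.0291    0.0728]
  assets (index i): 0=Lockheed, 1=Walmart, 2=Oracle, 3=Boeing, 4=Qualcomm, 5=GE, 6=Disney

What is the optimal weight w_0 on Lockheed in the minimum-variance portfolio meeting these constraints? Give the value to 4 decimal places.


0.2378

p=Σ⁻¹μ = [3.6874  3.5085  0.2223  0.6717  1.1399  1.2583  3.8444]
q=Σ⁻¹𝟙 = [20.4264  15.1134  4.4510  17.5196  18.0024  14.2596  23.3675]
a=μᵀp=2.244077  b=𝟙ᵀp=14.332427  c=𝟙ᵀq=113.139911  D=ac−b²=48.476173
λ₁=(c·0.149−b)/D = (113.139911·0.149−14.332427)/48.476173 = 0.052096
λ₂=(a−b·0.149)/D = (2.244077−14.332427·0.149)/48.476173 = 0.002239
w* = 0.052096·p + 0.002239·q:
  w_0 = 0.052096·3.6874 + 0.002239·20.4264 = 0.2378  (Lockheed)
  w_1 = 0.052096·3.5085 + 0.002239·15.1134 = 0.2166  (Walmart)
  w_2 = 0.052096·0.2223 + 0.002239·4.4510 = 0.0215  (Oracle)
  w_3 = 0.052096·0.6717 + 0.002239·17.5196 = 0.0742  (Boeing)
  w_4 = 0.052096·1.1399 + 0.002239·18.0024 = 0.0997  (Qualcomm)
  w_5 = 0.052096·1.2583 + 0.002239·14.2596 = 0.0975  (GE)
  w_6 = 0.052096·3.8444 + 0.002239·23.3675 = 0.2526  (Disney)
Σw_i=1.0000  μᵀw=0.1490
σ²=wᵀΣw=λ₁·μ_p+λ₂ = 0.052096·0.149 + 0.002239 = 0.010001 ≈ 0.0100


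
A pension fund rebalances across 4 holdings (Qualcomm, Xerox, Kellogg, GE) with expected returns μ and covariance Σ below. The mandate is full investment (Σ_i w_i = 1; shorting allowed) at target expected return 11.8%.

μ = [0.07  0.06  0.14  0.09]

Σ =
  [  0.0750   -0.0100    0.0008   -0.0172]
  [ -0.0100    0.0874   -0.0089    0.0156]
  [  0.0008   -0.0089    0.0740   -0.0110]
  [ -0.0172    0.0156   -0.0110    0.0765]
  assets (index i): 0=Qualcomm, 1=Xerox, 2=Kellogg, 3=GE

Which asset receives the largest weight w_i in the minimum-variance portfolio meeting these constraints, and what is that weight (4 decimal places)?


x=Σ⁻¹μ = [1.3916  0.7769  2.2155  1.6495]
y=Σ⁻¹𝟙 = [18.7471  12.2695  17.3552  17.2804]
a=μᵀx=0.602645  b=𝟙ᵀx=6.033441  c=𝟙ᵀy=65.652320  D=ac−b²=3.162642
λ₁=(c·0.118−b)/D = (65.652320·0.118−6.033441)/3.162642 = 0.541804
λ₂=(a−b·0.118)/D = (0.602645−6.033441·0.118)/3.162642 = -0.034560
w* = 0.541804·x + -0.034560·y:
  w_0 = 0.541804·1.3916 + -0.034560·18.7471 = 0.1061  (Qualcomm)
  w_1 = 0.541804·0.7769 + -0.034560·12.2695 = -0.0031  (Xerox)
  w_2 = 0.541804·2.2155 + -0.034560·17.3552 = 0.6006  (Kellogg)
  w_3 = 0.541804·1.6495 + -0.034560·17.2804 = 0.2965  (GE)
Σw_i=1.0000  μᵀw=0.1180
σ²=wᵀΣw=λ₁·μ_p+λ₂ = 0.541804·0.118 + -0.034560 = 0.029373 ≈ 0.0294

Kellogg (0.6006)


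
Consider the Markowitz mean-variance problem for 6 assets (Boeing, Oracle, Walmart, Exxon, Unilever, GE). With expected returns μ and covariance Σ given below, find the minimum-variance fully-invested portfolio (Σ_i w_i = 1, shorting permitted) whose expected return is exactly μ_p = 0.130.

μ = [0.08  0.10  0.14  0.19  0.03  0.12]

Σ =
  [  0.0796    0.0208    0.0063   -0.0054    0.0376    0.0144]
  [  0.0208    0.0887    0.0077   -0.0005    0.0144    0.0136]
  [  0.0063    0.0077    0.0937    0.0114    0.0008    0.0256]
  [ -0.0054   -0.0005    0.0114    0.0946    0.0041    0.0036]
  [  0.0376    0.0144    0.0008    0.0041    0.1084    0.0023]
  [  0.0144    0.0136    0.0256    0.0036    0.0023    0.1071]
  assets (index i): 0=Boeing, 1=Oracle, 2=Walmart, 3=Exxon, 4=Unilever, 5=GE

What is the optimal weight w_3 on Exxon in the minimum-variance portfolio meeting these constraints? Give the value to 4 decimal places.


0.3030

u=Σ⁻¹μ = [0.8407  0.7974  0.9715  1.9295  -0.2140  0.6137]
v=Σ⁻¹𝟙 = [7.3572  7.3508  6.8844  9.7734  5.1631  5.3295]
a=μᵀu=0.716837  b=𝟙ᵀu=4.938852  c=𝟙ᵀv=41.858396  D=ac−b²=5.613389
λ₁=(c·0.130−b)/D = (41.858396·0.130−4.938852)/5.613389 = 0.089561
λ₂=(a−b·0.130)/D = (0.716837−4.938852·0.130)/5.613389 = 0.013323
w* = 0.089561·u + 0.013323·v:
  w_0 = 0.089561·0.8407 + 0.013323·7.3572 = 0.1733  (Boeing)
  w_1 = 0.089561·0.7974 + 0.013323·7.3508 = 0.1694  (Oracle)
  w_2 = 0.089561·0.9715 + 0.013323·6.8844 = 0.1787  (Walmart)
  w_3 = 0.089561·1.9295 + 0.013323·9.7734 = 0.3030  (Exxon)
  w_4 = 0.089561·-0.2140 + 0.013323·5.1631 = 0.0496  (Unilever)
  w_5 = 0.089561·0.6137 + 0.013323·5.3295 = 0.1260  (GE)
Σw_i=1.0000  μᵀw=0.1300
σ²=wᵀΣw=λ₁·μ_p+λ₂ = 0.089561·0.130 + 0.013323 = 0.024966 ≈ 0.0250


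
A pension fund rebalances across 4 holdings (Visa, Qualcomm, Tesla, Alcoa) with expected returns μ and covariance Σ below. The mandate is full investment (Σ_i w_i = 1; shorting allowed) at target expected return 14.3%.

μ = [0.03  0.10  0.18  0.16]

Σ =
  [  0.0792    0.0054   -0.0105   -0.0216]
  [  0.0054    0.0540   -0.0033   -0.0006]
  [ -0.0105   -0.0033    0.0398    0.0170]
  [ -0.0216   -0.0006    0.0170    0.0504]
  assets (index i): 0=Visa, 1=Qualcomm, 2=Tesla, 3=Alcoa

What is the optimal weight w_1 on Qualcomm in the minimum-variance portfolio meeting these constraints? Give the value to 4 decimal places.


x=Σ⁻¹μ = [1.4483  1.9798  4.0163  2.4642]
y=Σ⁻¹𝟙 = [20.1480  18.1421  23.0042  20.9328]
a=μᵀx=1.358639  b=𝟙ᵀx=9.908648  c=𝟙ᵀy=82.227097  D=ac−b²=13.535661
λ₁=(c·0.143−b)/D = (82.227097·0.143−9.908648)/13.535661 = 0.136663
λ₂=(a−b·0.143)/D = (1.358639−9.908648·0.143)/13.535661 = -0.004307
w* = 0.136663·x + -0.004307·y:
  w_0 = 0.136663·1.4483 + -0.004307·20.1480 = 0.1112  (Visa)
  w_1 = 0.136663·1.9798 + -0.004307·18.1421 = 0.1924  (Qualcomm)
  w_2 = 0.136663·4.0163 + -0.004307·23.0042 = 0.4498  (Tesla)
  w_3 = 0.136663·2.4642 + -0.004307·20.9328 = 0.2466  (Alcoa)
Σw_i=1.0000  μᵀw=0.1430
σ²=wᵀΣw=λ₁·μ_p+λ₂ = 0.136663·0.143 + -0.004307 = 0.015236 ≈ 0.0152

0.1924


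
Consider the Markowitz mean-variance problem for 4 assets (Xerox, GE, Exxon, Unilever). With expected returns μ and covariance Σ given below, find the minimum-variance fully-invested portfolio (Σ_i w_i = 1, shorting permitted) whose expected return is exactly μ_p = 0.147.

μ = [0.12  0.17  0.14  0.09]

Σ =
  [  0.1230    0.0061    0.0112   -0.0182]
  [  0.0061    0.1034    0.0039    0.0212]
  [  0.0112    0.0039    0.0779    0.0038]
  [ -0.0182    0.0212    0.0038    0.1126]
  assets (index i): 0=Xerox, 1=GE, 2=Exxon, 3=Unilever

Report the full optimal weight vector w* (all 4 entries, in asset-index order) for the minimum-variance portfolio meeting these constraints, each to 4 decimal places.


0.1556  0.4133  0.3854  0.0457

x=Σ⁻¹μ = [0.8541  1.4074  1.5737  0.6193]
y=Σ⁻¹𝟙 = [8.0426  7.0452  10.9140  8.4862]
a=μᵀx=0.617806  b=𝟙ᵀx=4.454499  c=𝟙ᵀy=34.487897  D=ac−b²=1.464251
λ₁=(c·0.147−b)/D = (34.487897·0.147−4.454499)/1.464251 = 0.420161
λ₂=(a−b·0.147)/D = (0.617806−4.454499·0.147)/1.464251 = -0.025273
w* = 0.420161·x + -0.025273·y:
  w_0 = 0.420161·0.8541 + -0.025273·8.0426 = 0.1556  (Xerox)
  w_1 = 0.420161·1.4074 + -0.025273·7.0452 = 0.4133  (GE)
  w_2 = 0.420161·1.5737 + -0.025273·10.9140 = 0.3854  (Exxon)
  w_3 = 0.420161·0.6193 + -0.025273·8.4862 = 0.0457  (Unilever)
Σw_i=1.0000  μᵀw=0.1470
σ²=wᵀΣw=λ₁·μ_p+λ₂ = 0.420161·0.147 + -0.025273 = 0.036491 ≈ 0.0365


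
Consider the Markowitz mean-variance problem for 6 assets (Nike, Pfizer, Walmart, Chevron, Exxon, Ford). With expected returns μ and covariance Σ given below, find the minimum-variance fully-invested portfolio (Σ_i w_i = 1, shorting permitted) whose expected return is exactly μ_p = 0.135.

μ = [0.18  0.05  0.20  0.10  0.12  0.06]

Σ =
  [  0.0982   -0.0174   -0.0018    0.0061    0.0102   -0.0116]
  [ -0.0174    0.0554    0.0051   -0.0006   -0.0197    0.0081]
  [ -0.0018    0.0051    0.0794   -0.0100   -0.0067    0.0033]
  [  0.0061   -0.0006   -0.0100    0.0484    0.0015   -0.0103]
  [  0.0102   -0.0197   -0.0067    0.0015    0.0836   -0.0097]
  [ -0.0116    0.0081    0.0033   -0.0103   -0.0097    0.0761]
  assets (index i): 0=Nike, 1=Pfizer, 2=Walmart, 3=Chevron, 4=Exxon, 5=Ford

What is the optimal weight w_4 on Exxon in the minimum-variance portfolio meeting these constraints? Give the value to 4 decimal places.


u=Σ⁻¹μ = [1.9973  1.7855  2.8931  2.6690  1.9575  1.3881]
v=Σ⁻¹𝟙 = [13.4735  25.3509  15.3767  25.6362  19.1219  17.7364]
a=μᵀu=1.612497  b=𝟙ᵀu=12.690563  c=𝟙ᵀv=116.695694  D=ac−b²=27.121113
λ₁=(c·0.135−b)/D = (116.695694·0.135−12.690563)/27.121113 = 0.112951
λ₂=(a−b·0.135)/D = (1.612497−12.690563·0.135)/27.121113 = -0.003714
w* = 0.112951·u + -0.003714·v:
  w_0 = 0.112951·1.9973 + -0.003714·13.4735 = 0.1756  (Nike)
  w_1 = 0.112951·1.7855 + -0.003714·25.3509 = 0.1075  (Pfizer)
  w_2 = 0.112951·2.8931 + -0.003714·15.3767 = 0.2697  (Walmart)
  w_3 = 0.112951·2.6690 + -0.003714·25.6362 = 0.2063  (Chevron)
  w_4 = 0.112951·1.9575 + -0.003714·19.1219 = 0.1501  (Exxon)
  w_5 = 0.112951·1.3881 + -0.003714·17.7364 = 0.0909  (Ford)
Σw_i=1.0000  μᵀw=0.1350
σ²=wᵀΣw=λ₁·μ_p+λ₂ = 0.112951·0.135 + -0.003714 = 0.011534 ≈ 0.0115

0.1501


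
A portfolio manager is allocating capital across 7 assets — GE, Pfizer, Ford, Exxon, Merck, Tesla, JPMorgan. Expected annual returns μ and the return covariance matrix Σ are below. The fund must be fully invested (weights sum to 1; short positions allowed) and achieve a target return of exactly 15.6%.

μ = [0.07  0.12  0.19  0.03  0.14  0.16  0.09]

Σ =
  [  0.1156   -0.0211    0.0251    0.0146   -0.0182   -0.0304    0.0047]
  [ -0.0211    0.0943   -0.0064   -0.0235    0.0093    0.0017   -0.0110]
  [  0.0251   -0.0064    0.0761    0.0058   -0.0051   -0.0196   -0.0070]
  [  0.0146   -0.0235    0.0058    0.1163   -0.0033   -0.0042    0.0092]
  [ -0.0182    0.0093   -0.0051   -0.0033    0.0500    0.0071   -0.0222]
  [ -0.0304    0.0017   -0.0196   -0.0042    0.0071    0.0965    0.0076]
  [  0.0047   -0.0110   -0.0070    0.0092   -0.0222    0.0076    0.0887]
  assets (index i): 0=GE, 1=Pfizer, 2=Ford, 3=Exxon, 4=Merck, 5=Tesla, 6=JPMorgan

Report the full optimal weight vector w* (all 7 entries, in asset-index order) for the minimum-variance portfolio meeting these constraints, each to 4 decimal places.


x=Σ⁻¹μ = [1.2978  1.6787  3.2307  0.2942  3.9569  2.2437  2.1766]
y=Σ⁻¹𝟙 = [14.8581  16.2358  16.5769  9.0671  31.2145  14.6927  19.4214]
a=μᵀx=2.023819  b=𝟙ᵀx=14.878790  c=𝟙ᵀy=122.066643  D=ac−b²=25.662385
λ₁=(c·0.156−b)/D = (122.066643·0.156−14.878790)/25.662385 = 0.162245
λ₂=(a−b·0.156)/D = (2.023819−14.878790·0.156)/25.662385 = -0.011584
w* = 0.162245·x + -0.011584·y:
  w_0 = 0.162245·1.2978 + -0.011584·14.8581 = 0.0385  (GE)
  w_1 = 0.162245·1.6787 + -0.011584·16.2358 = 0.0843  (Pfizer)
  w_2 = 0.162245·3.2307 + -0.011584·16.5769 = 0.3321  (Ford)
  w_3 = 0.162245·0.2942 + -0.011584·9.0671 = -0.0573  (Exxon)
  w_4 = 0.162245·3.9569 + -0.011584·31.2145 = 0.2804  (Merck)
  w_5 = 0.162245·2.2437 + -0.011584·14.6927 = 0.1938  (Tesla)
  w_6 = 0.162245·2.1766 + -0.011584·19.4214 = 0.1282  (JPMorgan)
Σw_i=1.0000  μᵀw=0.1560
σ²=wᵀΣw=λ₁·μ_p+λ₂ = 0.162245·0.156 + -0.011584 = 0.013726 ≈ 0.0137

0.0385  0.0843  0.3321  -0.0573  0.2804  0.1938  0.1282


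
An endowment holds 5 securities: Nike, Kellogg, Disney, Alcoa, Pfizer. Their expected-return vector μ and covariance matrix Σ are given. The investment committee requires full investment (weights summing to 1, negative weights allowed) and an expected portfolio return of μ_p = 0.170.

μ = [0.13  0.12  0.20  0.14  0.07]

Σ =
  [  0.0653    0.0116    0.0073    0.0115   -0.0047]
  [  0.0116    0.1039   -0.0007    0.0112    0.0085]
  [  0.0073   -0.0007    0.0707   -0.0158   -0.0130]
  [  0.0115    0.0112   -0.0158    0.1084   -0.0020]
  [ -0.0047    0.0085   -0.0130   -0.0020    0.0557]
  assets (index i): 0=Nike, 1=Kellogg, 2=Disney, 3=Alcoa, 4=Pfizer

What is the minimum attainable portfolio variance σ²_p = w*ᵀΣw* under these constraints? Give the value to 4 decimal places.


p=Σ⁻¹μ = [1.3527  0.6782  3.4497  1.6201  2.1307]
q=Σ⁻¹𝟙 = [11.9479  5.3814  19.5988  10.6844  23.0981]
a=μᵀp=1.323144  b=𝟙ᵀp=9.231433  c=𝟙ᵀq=70.710575  D=ac−b²=8.340926
λ₁=(c·0.170−b)/D = (70.710575·0.170−9.231433)/8.340926 = 0.334419
λ₂=(a−b·0.170)/D = (1.323144−9.231433·0.170)/8.340926 = -0.029517
w* = 0.334419·p + -0.029517·q:
  w_0 = 0.334419·1.3527 + -0.029517·11.9479 = 0.0997  (Nike)
  w_1 = 0.334419·0.6782 + -0.029517·5.3814 = 0.0680  (Kellogg)
  w_2 = 0.334419·3.4497 + -0.029517·19.5988 = 0.5752  (Disney)
  w_3 = 0.334419·1.6201 + -0.029517·10.6844 = 0.2264  (Alcoa)
  w_4 = 0.334419·2.1307 + -0.029517·23.0981 = 0.0308  (Pfizer)
Σw_i=1.0000  μᵀw=0.1700
σ²=wᵀΣw=λ₁·μ_p+λ₂ = 0.334419·0.170 + -0.029517 = 0.027334 ≈ 0.0273

0.0273


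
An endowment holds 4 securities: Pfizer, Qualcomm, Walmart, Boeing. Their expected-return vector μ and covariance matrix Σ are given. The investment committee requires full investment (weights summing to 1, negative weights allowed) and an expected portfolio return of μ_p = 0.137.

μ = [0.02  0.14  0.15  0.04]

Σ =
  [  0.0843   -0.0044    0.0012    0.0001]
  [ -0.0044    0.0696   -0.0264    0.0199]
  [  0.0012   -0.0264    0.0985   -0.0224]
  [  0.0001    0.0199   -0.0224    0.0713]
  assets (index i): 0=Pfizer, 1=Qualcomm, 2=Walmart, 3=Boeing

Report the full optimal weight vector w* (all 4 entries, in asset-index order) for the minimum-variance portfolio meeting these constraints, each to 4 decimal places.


g=Σ⁻¹μ = [0.3481  2.7865  2.3865  0.5326]
h=Σ⁻¹𝟙 = [12.5172  17.8236  18.1261  14.7277]
a=μᵀg=0.776352  b=𝟙ᵀg=6.053677  c=𝟙ᵀh=63.194625  D=ac−b²=12.414271
λ₁=(c·0.137−b)/D = (63.194625·0.137−6.053677)/12.414271 = 0.209757
λ₂=(a−b·0.137)/D = (0.776352−6.053677·0.137)/12.414271 = -0.004269
w* = 0.209757·g + -0.004269·h:
  w_0 = 0.209757·0.3481 + -0.004269·12.5172 = 0.0196  (Pfizer)
  w_1 = 0.209757·2.7865 + -0.004269·17.8236 = 0.5084  (Qualcomm)
  w_2 = 0.209757·2.3865 + -0.004269·18.1261 = 0.4232  (Walmart)
  w_3 = 0.209757·0.5326 + -0.004269·14.7277 = 0.0488  (Boeing)
Σw_i=1.0000  μᵀw=0.1370
σ²=wᵀΣw=λ₁·μ_p+λ₂ = 0.209757·0.137 + -0.004269 = 0.024467 ≈ 0.0245

0.0196  0.5084  0.4232  0.0488


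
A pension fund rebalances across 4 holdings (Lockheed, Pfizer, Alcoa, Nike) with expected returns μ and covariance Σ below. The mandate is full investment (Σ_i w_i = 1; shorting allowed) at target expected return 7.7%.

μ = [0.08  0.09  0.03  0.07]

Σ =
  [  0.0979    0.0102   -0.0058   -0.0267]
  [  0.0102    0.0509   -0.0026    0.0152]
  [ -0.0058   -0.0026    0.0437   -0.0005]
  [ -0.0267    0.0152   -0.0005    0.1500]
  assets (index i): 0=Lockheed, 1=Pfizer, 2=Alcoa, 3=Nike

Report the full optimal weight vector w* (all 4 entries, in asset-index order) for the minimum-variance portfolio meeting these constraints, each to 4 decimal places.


0.2456  0.4915  0.1322  0.1307

u=Σ⁻¹μ = [0.8404  1.5060  0.8930  0.4666]
v=Σ⁻¹𝟙 = [11.9900  16.3903  25.5325  7.2251]
a=μᵀu=0.262229  b=𝟙ᵀu=3.706054  c=𝟙ᵀv=61.137827  D=ac−b²=2.297282
λ₁=(c·0.077−b)/D = (61.137827·0.077−3.706054)/2.297282 = 0.435975
λ₂=(a−b·0.077)/D = (0.262229−3.706054·0.077)/2.297282 = -0.010071
w* = 0.435975·u + -0.010071·v:
  w_0 = 0.435975·0.8404 + -0.010071·11.9900 = 0.2456  (Lockheed)
  w_1 = 0.435975·1.5060 + -0.010071·16.3903 = 0.4915  (Pfizer)
  w_2 = 0.435975·0.8930 + -0.010071·25.5325 = 0.1322  (Alcoa)
  w_3 = 0.435975·0.4666 + -0.010071·7.2251 = 0.1307  (Nike)
Σw_i=1.0000  μᵀw=0.0770
σ²=wᵀΣw=λ₁·μ_p+λ₂ = 0.435975·0.077 + -0.010071 = 0.023499 ≈ 0.0235


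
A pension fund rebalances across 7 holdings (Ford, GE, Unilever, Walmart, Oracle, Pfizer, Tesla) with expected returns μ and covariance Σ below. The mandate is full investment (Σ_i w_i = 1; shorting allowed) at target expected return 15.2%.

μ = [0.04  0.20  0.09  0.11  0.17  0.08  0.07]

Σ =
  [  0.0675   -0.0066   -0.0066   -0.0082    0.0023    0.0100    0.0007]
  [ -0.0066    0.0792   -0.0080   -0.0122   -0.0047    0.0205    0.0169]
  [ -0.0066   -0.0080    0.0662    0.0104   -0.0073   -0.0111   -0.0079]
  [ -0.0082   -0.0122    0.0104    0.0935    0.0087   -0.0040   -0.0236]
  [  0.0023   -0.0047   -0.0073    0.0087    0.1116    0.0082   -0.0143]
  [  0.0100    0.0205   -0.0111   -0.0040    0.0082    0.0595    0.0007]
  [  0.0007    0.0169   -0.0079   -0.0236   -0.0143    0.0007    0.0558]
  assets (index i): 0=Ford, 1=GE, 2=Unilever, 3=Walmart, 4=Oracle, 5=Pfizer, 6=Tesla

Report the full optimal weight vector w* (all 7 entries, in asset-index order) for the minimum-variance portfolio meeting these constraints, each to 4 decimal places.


0.0363  0.3991  0.1597  0.1492  0.2254  -0.0502  0.0805

p=Σ⁻¹μ = [1.1123  2.6708  2.0273  1.7295  1.8219  0.4583  1.9113]
q=Σ⁻¹𝟙 = [17.4020  10.1864  22.2438  17.6598  11.6931  13.7677  28.0598]
a=μᵀp=1.431521  b=𝟙ᵀp=11.731302  c=𝟙ᵀq=121.012571  D=ac−b²=35.608535
λ₁=(c·0.152−b)/D = (121.012571·0.152−11.731302)/35.608535 = 0.187107
λ₂=(a−b·0.152)/D = (1.431521−11.731302·0.152)/35.608535 = -0.009875
w* = 0.187107·p + -0.009875·q:
  w_0 = 0.187107·1.1123 + -0.009875·17.4020 = 0.0363  (Ford)
  w_1 = 0.187107·2.6708 + -0.009875·10.1864 = 0.3991  (GE)
  w_2 = 0.187107·2.0273 + -0.009875·22.2438 = 0.1597  (Unilever)
  w_3 = 0.187107·1.7295 + -0.009875·17.6598 = 0.1492  (Walmart)
  w_4 = 0.187107·1.8219 + -0.009875·11.6931 = 0.2254  (Oracle)
  w_5 = 0.187107·0.4583 + -0.009875·13.7677 = -0.0502  (Pfizer)
  w_6 = 0.187107·1.9113 + -0.009875·28.0598 = 0.0805  (Tesla)
Σw_i=1.0000  μᵀw=0.1520
σ²=wᵀΣw=λ₁·μ_p+λ₂ = 0.187107·0.152 + -0.009875 = 0.018565 ≈ 0.0186


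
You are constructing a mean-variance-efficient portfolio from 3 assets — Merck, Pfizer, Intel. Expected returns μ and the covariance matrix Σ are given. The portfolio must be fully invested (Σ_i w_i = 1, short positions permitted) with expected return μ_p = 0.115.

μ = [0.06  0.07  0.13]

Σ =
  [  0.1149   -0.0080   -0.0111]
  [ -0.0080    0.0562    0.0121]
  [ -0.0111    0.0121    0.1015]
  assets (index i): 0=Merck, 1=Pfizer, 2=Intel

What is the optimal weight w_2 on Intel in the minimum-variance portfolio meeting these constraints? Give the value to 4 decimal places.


0.7697

g=Σ⁻¹μ = [0.7164  1.0827  1.2301]
h=Σ⁻¹𝟙 = [10.7800  17.3997  8.9569]
a=μᵀg=0.278682  b=𝟙ᵀg=3.029168  c=𝟙ᵀh=37.136508  D=ac−b²=1.173401
λ₁=(c·0.115−b)/D = (37.136508·0.115−3.029168)/1.173401 = 1.058061
λ₂=(a−b·0.115)/D = (0.278682−3.029168·0.115)/1.173401 = -0.059377
w* = 1.058061·g + -0.059377·h:
  w_0 = 1.058061·0.7164 + -0.059377·10.7800 = 0.1179  (Merck)
  w_1 = 1.058061·1.0827 + -0.059377·17.3997 = 0.1124  (Pfizer)
  w_2 = 1.058061·1.2301 + -0.059377·8.9569 = 0.7697  (Intel)
Σw_i=1.0000  μᵀw=0.1150
σ²=wᵀΣw=λ₁·μ_p+λ₂ = 1.058061·0.115 + -0.059377 = 0.062300 ≈ 0.0623


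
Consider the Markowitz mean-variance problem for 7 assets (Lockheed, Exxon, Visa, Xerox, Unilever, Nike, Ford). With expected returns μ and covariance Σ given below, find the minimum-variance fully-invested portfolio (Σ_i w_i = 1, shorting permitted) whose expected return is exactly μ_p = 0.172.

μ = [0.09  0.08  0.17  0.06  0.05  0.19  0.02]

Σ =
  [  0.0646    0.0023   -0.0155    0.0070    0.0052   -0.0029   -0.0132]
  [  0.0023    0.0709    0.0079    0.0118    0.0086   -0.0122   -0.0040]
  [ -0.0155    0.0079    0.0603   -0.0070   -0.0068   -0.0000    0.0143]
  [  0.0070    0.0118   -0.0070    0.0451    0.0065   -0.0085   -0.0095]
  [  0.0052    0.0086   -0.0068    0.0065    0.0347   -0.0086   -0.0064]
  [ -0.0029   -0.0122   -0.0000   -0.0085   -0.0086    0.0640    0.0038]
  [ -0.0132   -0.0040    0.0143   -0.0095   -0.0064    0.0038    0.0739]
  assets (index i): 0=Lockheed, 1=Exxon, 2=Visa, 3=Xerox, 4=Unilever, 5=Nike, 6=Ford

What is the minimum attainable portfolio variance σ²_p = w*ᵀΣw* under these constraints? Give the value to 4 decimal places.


x=Σ⁻¹μ = [2.0796  0.7270  3.6777  1.8056  2.2964  3.7376  0.2086]
y=Σ⁻¹𝟙 = [20.1818  8.0979  23.0260  24.1201  33.1874  24.6878  17.8247]
a=μᵀx=1.807986  b=𝟙ᵀx=14.532359  c=𝟙ᵀy=151.125646  D=ac−b²=62.043596
λ₁=(c·0.172−b)/D = (151.125646·0.172−14.532359)/62.043596 = 0.184729
λ₂=(a−b·0.172)/D = (1.807986−14.532359·0.172)/62.043596 = -0.011147
w* = 0.184729·x + -0.011147·y:
  w_0 = 0.184729·2.0796 + -0.011147·20.1818 = 0.1592  (Lockheed)
  w_1 = 0.184729·0.7270 + -0.011147·8.0979 = 0.0440  (Exxon)
  w_2 = 0.184729·3.6777 + -0.011147·23.0260 = 0.4227  (Visa)
  w_3 = 0.184729·1.8056 + -0.011147·24.1201 = 0.0647  (Xerox)
  w_4 = 0.184729·2.2964 + -0.011147·33.1874 = 0.0543  (Unilever)
  w_5 = 0.184729·3.7376 + -0.011147·24.6878 = 0.4152  (Nike)
  w_6 = 0.184729·0.2086 + -0.011147·17.8247 = -0.1602  (Ford)
Σw_i=1.0000  μᵀw=0.1720
σ²=wᵀΣw=λ₁·μ_p+λ₂ = 0.184729·0.172 + -0.011147 = 0.020627 ≈ 0.0206

0.0206


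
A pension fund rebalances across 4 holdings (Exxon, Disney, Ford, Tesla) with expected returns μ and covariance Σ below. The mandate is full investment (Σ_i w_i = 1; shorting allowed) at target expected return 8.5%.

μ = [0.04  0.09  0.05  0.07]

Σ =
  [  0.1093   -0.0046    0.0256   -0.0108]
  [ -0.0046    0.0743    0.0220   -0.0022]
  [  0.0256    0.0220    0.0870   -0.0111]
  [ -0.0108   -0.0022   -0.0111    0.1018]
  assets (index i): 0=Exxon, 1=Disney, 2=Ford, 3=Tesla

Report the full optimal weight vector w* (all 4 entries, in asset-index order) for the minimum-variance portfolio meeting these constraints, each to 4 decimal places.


g=Σ⁻¹μ = [0.4360  1.1887  0.2461  0.7864]
h=Σ⁻¹𝟙 = [9.1434  12.2378  7.2204  11.8450]
a=μᵀg=0.191781  b=𝟙ᵀg=2.657310  c=𝟙ᵀh=40.446636  D=ac−b²=0.695617
λ₁=(c·0.085−b)/D = (40.446636·0.085−2.657310)/0.695617 = 1.122247
λ₂=(a−b·0.085)/D = (0.191781−2.657310·0.085)/0.695617 = -0.049007
w* = 1.122247·g + -0.049007·h:
  w_0 = 1.122247·0.4360 + -0.049007·9.1434 = 0.0413  (Exxon)
  w_1 = 1.122247·1.1887 + -0.049007·12.2378 = 0.7343  (Disney)
  w_2 = 1.122247·0.2461 + -0.049007·7.2204 = -0.0776  (Ford)
  w_3 = 1.122247·0.7864 + -0.049007·11.8450 = 0.3021  (Tesla)
Σw_i=1.0000  μᵀw=0.0850
σ²=wᵀΣw=λ₁·μ_p+λ₂ = 1.122247·0.085 + -0.049007 = 0.046384 ≈ 0.0464

0.0413  0.7343  -0.0776  0.3021


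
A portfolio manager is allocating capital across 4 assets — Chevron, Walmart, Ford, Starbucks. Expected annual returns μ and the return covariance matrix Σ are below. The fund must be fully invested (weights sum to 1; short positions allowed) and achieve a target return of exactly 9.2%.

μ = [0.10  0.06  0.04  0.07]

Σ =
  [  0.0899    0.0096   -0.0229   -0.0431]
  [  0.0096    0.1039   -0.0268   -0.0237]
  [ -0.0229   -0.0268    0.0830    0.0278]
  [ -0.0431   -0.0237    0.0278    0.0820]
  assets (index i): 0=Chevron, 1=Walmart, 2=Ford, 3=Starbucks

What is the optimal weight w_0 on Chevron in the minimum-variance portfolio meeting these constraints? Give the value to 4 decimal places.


x=Σ⁻¹μ = [2.1678  1.0313  0.7284  2.0442]
y=Σ⁻¹𝟙 = [25.4160  17.1675  16.2252  25.0151]
a=μᵀx=0.450890  b=𝟙ᵀx=5.971719  c=𝟙ᵀy=83.823856  D=ac−b²=2.133920
λ₁=(c·0.092−b)/D = (83.823856·0.092−5.971719)/2.133920 = 0.815436
λ₂=(a−b·0.092)/D = (0.450890−5.971719·0.092)/2.133920 = -0.046163
w* = 0.815436·x + -0.046163·y:
  w_0 = 0.815436·2.1678 + -0.046163·25.4160 = 0.5944  (Chevron)
  w_1 = 0.815436·1.0313 + -0.046163·17.1675 = 0.0485  (Walmart)
  w_2 = 0.815436·0.7284 + -0.046163·16.2252 = -0.1551  (Ford)
  w_3 = 0.815436·2.0442 + -0.046163·25.0151 = 0.5122  (Starbucks)
Σw_i=1.0000  μᵀw=0.0920
σ²=wᵀΣw=λ₁·μ_p+λ₂ = 0.815436·0.092 + -0.046163 = 0.028857 ≈ 0.0289

0.5944


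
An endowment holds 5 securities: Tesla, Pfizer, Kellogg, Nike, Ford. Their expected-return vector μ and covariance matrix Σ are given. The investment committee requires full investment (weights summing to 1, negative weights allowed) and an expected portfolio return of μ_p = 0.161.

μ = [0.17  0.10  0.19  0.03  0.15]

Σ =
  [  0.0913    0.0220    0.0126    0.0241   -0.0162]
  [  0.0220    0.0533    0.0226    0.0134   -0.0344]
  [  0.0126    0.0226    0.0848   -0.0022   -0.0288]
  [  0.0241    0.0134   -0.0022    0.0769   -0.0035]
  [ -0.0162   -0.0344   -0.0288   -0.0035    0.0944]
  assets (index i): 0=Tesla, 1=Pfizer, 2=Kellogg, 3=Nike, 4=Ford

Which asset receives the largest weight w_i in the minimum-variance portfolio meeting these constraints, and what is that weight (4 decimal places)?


Ford (0.3666)

p=Σ⁻¹μ = [1.6236  2.4981  2.5264  -0.3208  3.5368]
q=Σ⁻¹𝟙 = [5.3124  24.9806  13.0209  8.4917  24.8953]
a=μᵀp=1.526741  b=𝟙ᵀp=9.864164  c=𝟙ᵀq=76.700779  D=ac−b²=19.800457
λ₁=(c·0.161−b)/D = (76.700779·0.161−9.864164)/19.800457 = 0.125485
λ₂=(a−b·0.161)/D = (1.526741−9.864164·0.161)/19.800457 = -0.003100
w* = 0.125485·p + -0.003100·q:
  w_0 = 0.125485·1.6236 + -0.003100·5.3124 = 0.1873  (Tesla)
  w_1 = 0.125485·2.4981 + -0.003100·24.9806 = 0.2360  (Pfizer)
  w_2 = 0.125485·2.5264 + -0.003100·13.0209 = 0.2767  (Kellogg)
  w_3 = 0.125485·-0.3208 + -0.003100·8.4917 = -0.0666  (Nike)
  w_4 = 0.125485·3.5368 + -0.003100·24.8953 = 0.3666  (Ford)
Σw_i=1.0000  μᵀw=0.1610
σ²=wᵀΣw=λ₁·μ_p+λ₂ = 0.125485·0.161 + -0.003100 = 0.017103 ≈ 0.0171


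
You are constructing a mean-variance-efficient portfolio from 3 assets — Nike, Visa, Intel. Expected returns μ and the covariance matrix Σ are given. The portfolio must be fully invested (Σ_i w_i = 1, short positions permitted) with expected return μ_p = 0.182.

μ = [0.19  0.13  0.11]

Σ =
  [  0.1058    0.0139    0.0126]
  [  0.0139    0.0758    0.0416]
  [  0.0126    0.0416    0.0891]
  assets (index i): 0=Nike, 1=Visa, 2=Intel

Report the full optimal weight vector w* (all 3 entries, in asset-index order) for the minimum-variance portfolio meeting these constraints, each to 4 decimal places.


p=Σ⁻¹μ = [1.5869  1.1693  0.4642]
q=Σ⁻¹𝟙 = [7.6088  8.3741  6.2376]
a=μᵀp=0.504587  b=𝟙ᵀp=3.220428  c=𝟙ᵀq=22.220414  D=ac−b²=0.840978
λ₁=(c·0.182−b)/D = (22.220414·0.182−3.220428)/0.840978 = 0.979440
λ₂=(a−b·0.182)/D = (0.504587−3.220428·0.182)/0.840978 = -0.096948
w* = 0.979440·p + -0.096948·q:
  w_0 = 0.979440·1.5869 + -0.096948·7.6088 = 0.8167  (Nike)
  w_1 = 0.979440·1.1693 + -0.096948·8.3741 = 0.3334  (Visa)
  w_2 = 0.979440·0.4642 + -0.096948·6.2376 = -0.1500  (Intel)
Σw_i=1.0000  μᵀw=0.1820
σ²=wᵀΣw=λ₁·μ_p+λ₂ = 0.979440·0.182 + -0.096948 = 0.081310 ≈ 0.0813

0.8167  0.3334  -0.1500
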